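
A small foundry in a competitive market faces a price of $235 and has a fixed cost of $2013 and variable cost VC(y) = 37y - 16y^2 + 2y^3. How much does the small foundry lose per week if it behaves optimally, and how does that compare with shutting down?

Profit = -$393 at y = 9

AVC = 37 - 16y + 2y^2 has its minimum $5 at y = 4; price $235 clears that bar, so the firm operates.
With MC = 37 - 32y + 6y^2, P = MC on the upward-sloping part at y* = 9.
TR = 235·9 = 2115. TC = 2013 + 495 = 2508. Profit = 2115 − 2508 = -$393.
That loss of $393 beats the $2013 the firm would lose by shutting down; producing recovers $1620 of fixed cost.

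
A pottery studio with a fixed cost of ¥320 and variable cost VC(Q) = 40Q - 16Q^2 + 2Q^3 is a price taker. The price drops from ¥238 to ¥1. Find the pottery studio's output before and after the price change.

Output falls from 9 to 0 (the firm shuts down)

MC = 40 - 32Q + 6Q^2; the shutdown threshold is min AVC = ¥8 (at Q = 4).
With P = ¥238 above the shutdown price, P = MC gives Q = 9.
At P = ¥1 < min AVC = ¥8, price no longer covers variable cost at any output, so the firm shuts down: Q = 0.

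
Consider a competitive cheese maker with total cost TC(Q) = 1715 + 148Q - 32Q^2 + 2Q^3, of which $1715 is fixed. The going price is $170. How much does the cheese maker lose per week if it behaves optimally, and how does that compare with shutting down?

Profit = -$263 at Q = 11

AVC = 148 - 32Q + 2Q^2 has its minimum $20 at Q = 8; price $170 clears that bar, so the firm operates.
With MC = 148 - 64Q + 6Q^2, P = MC on the upward-sloping part at Q* = 11.
TR = 170·11 = 1870. TC = 1715 + 418 = 2133. Profit = 1870 − 2133 = -$263.
That loss of $263 beats the $1715 the firm would lose by shutting down; producing recovers $1452 of fixed cost.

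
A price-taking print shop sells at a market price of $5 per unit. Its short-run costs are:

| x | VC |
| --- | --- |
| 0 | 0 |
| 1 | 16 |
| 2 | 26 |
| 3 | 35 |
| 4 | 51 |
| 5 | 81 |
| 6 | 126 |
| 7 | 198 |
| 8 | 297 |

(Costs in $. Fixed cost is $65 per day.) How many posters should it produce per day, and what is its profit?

x = 0 (shut down); profit = -$65

Tabulate TR − TC: x=0: -65; x=1: -76; x=2: -81; x=3: -85; x=4: -96; x=5: -121; x=6: -161; x=7: -228; x=8: -322.
Profit is highest at x = 0. Equivalently, the lowest AVC in the table is 35/3 ≈ $11.67 at x = 3, and P = $5 falls below it — price never covers variable cost, so the firm shuts down and loses only its fixed cost.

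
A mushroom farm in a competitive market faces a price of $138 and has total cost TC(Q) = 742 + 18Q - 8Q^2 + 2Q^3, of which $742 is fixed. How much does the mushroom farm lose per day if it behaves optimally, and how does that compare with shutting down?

AVC = 18 - 8Q + 2Q^2 has its minimum $10 at Q = 2; price $138 clears that bar, so the firm operates.
With MC = 18 - 16Q + 6Q^2, P = MC on the upward-sloping part at Q* = 6.
TR = 138·6 = 828. TC = 742 + 252 = 994. Profit = 828 − 994 = -$166.
That loss of $166 beats the $742 the firm would lose by shutting down; producing recovers $576 of fixed cost.

Profit = -$166 at Q = 6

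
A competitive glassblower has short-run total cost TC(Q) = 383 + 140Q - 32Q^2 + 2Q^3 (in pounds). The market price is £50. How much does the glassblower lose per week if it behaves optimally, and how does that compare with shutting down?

AVC = 140 - 32Q + 2Q^2 has its minimum £12 at Q = 8; price £50 clears that bar, so the firm operates.
With MC = 140 - 64Q + 6Q^2, P = MC on the upward-sloping part at Q* = 9.
TR = 50·9 = 450. TC = 383 + 126 = 509. Profit = 450 − 509 = -£59.
Shutting down would mean losing the fixed cost of £383, so operating at a loss of £59 is better by £324.

Profit = -£59 at Q = 9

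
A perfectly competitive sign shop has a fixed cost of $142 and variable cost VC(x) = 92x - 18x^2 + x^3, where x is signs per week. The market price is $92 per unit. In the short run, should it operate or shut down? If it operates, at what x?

From TC, MC = TC'(x) = 92 - 36x + 3x^2 and AVC = VC/x = 92 - 18x + x^2.
AVC is minimized where dAVC/dx = -18 + 2x = 0, at x = 9; min AVC = 92 - 18·9 + 9^2 = $11.
P = $92 exceeds min AVC = $11, so the firm stays open.
Solving P = MC: -36x + 3x^2 = 0 ⇒ x = 0 or 12. On the upward-sloping branch, x* = 12.
Check: AVC at x = 12 is $20 ≤ P, so revenue covers variable cost.
Profit = P·x − TC = 92·12 − 382 = $722.

Produce at x = 12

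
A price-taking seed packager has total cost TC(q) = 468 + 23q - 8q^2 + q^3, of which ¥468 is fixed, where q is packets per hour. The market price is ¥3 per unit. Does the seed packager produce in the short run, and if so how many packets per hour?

Shut down

From TC, MC = TC'(q) = 23 - 16q + 3q^2 and AVC = VC/q = 23 - 8q + q^2.
The AVC parabola has its vertex at q = 8/2 = 4, where AVC = 23 - 8·4 + 4^2 = ¥7.
With P < min AVC (¥3 < ¥7), every unit sold adds to the loss.
Shutting down limits the loss to fixed cost, ¥468.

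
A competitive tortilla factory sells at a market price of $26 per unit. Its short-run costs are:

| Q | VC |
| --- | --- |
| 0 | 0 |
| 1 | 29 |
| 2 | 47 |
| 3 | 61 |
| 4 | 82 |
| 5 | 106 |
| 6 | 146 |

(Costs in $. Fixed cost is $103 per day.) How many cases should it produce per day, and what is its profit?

Q = 5; profit = -$79

Tabulate TR − TC: Q=0: -103; Q=1: -106; Q=2: -98; Q=3: -86; Q=4: -81; Q=5: -79; Q=6: -93.
Profit is maximized at Q = 5. AVC there is 106/5 = $21.20 ≤ P, so producing beats shutting down (which would give -$103).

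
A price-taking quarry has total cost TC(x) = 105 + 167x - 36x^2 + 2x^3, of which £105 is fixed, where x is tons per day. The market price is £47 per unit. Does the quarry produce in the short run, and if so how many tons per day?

Strip out fixed cost: VC = 167x - 36x^2 + 2x^3. Then AVC = 167 - 36x + 2x^2 and MC = 167 - 72x + 6x^2.
AVC is minimized where dAVC/dx = -36 + 4x = 0, at x = 9; min AVC = 167 - 36·9 + 2·9^2 = £5.
Because £47 ≥ £5, revenue can cover variable cost; the firm operates.
Solving P = MC: 120 - 72x + 6x^2 = 0 ⇒ x = 2 or 10. On the upward-sloping branch, x* = 10.
Check: AVC at x = 10 is £7 ≤ P, so revenue covers variable cost.
Profit = P·x − TC = 47·10 − 175 = £295.

Produce at x = 10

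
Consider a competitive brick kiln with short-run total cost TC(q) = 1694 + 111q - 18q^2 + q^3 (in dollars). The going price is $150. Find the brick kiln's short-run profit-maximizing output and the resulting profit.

AVC = 111 - 18q + q^2; min AVC = $30 at q = 9. Since P = $150 ≥ min AVC, the firm produces.
With MC = 111 - 36q + 3q^2, P = MC on the upward-sloping part at q* = 13.
TR = 150·13 = 1950. TC = 1694 + 598 = 2292. Profit = 1950 − 2292 = -$342.
That loss of $342 beats the $1694 the firm would lose by shutting down; producing recovers $1352 of fixed cost.

Profit = -$342 at q = 13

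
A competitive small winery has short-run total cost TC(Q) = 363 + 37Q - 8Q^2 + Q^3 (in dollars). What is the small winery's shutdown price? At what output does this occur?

Short-run supply begins at min AVC. From VC = 37Q - 8Q^2 + Q^3, AVC = 37 - 8Q + Q^2.
At the minimum of AVC, MC = AVC. MC = 37 - 16Q + 3Q^2; setting MC = AVC gives 2Q^2 - 8Q = 0, so Q = 4. min AVC = 21.
For P < $21 the firm produces nothing.

$21 per unit, at Q = 4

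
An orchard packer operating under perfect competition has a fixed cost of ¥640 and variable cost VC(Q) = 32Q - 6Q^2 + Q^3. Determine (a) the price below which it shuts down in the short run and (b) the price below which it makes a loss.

AVC = 32 - 6Q + Q^2; minimized at Q = 3, giving min AVC = ¥23. That is the shutdown price.
ATC = 640/Q + 32 - 6Q + Q^2. Setting dATC/dQ = −640/Q^2 − 6 + 2Q = 0 gives Q = 8 (since 2·8^3 − 6·8^2 = 640).
min ATC = 640/8 + 32 − 6·8 + 8^2 = ¥128. That is the break-even price.
For ¥23 ≤ P < ¥128 the firm produces at a loss; below ¥23 it shuts down.

Shutdown price = ¥23; break-even price = ¥128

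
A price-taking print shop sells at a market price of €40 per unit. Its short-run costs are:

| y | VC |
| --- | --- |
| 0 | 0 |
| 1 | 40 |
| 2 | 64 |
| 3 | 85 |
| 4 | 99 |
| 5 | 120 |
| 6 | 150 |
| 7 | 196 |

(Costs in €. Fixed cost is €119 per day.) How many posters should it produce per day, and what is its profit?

Compute π = P·y − TC at each output: y=0: -119; y=1: -119; y=2: -103; y=3: -84; y=4: -58; y=5: -39; y=6: -29; y=7: -35.
Profit is maximized at y = 6. AVC there is 150/6 = €25 ≤ P, so producing beats shutting down (which would give -€119).

y = 6; profit = -€29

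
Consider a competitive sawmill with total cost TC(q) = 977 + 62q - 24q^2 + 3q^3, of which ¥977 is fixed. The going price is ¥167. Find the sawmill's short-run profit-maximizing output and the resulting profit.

Profit = -¥95 at q = 7

AVC = 62 - 24q + 3q^2; min AVC = ¥14 at q = 4. Since P = ¥167 ≥ min AVC, the firm produces.
MC = 62 - 48q + 9q^2. Setting P = MC and taking the root on the rising branch gives q* = 7.
TR = 167·7 = 1169. TC = 977 + 287 = 1264. Profit = 1169 − 1264 = -¥95.
By producing, the firm covers all variable cost plus ¥882 of fixed cost; shutting down would lose the full ¥977.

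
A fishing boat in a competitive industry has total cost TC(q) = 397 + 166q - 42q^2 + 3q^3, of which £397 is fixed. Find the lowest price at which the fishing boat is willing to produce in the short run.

The firm shuts down when price falls below the minimum of average variable cost. AVC = VC/q = 166 - 42q + 3q^2.
dAVC/dq = -42 + 6q = 0 gives q = 7. min AVC = 166 - 42·7 + 3·7^2 = 19.
The firm shuts down for any P below £19.

£19 per unit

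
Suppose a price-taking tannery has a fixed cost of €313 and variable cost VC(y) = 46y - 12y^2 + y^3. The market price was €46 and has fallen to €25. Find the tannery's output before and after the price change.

Output falls from 8 to 7

AVC = 46 - 12y + y^2, minimized at y = 6 where min AVC = €10. MC = 46 - 24y + 3y^2.
At P = €46 ≥ min AVC, set P = MC on the rising branch: y = 8.
At P = €25 ≥ min AVC, set P = MC: y = 7. The firm stays open but cuts output.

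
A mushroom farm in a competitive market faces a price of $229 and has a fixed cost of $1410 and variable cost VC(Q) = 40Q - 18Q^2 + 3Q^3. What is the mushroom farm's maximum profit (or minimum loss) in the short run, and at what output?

AVC = 40 - 18Q + 3Q^2 has its minimum $13 at Q = 3; price $229 clears that bar, so the firm operates.
MC = 40 - 36Q + 9Q^2. Setting P = MC and taking the root on the rising branch gives Q* = 7.
TR = 229·7 = 1603. TC = 1410 + 427 = 1837. Profit = 1603 − 1837 = -$234.
Shutting down would mean losing the fixed cost of $1410, so operating at a loss of $234 is better by $1176.

Profit = -$234 at Q = 7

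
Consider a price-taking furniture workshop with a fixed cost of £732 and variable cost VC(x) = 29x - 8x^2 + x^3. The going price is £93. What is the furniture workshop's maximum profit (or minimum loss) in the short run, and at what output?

Profit = -£220 at x = 8

AVC = 29 - 8x + x^2 has its minimum £13 at x = 4; price £93 clears that bar, so the firm operates.
MC = 29 - 16x + 3x^2. Setting P = MC and taking the root on the rising branch gives x* = 8.
TR = 93·8 = 744. TC = 732 + 232 = 964. Profit = 744 − 964 = -£220.
That loss of £220 beats the £732 the firm would lose by shutting down; producing recovers £512 of fixed cost.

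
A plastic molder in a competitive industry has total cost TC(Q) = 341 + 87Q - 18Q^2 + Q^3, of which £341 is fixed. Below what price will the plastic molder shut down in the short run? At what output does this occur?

The shutdown price is the minimum of AVC. VC = 87Q - 18Q^2 + Q^3, so AVC = 87 - 18Q + Q^2.
dAVC/dQ = -18 + 2Q = 0 gives Q = 9. min AVC = 87 - 18·9 + 9^2 = 6.
For P < £6 the firm produces nothing.

£6 per unit, at Q = 9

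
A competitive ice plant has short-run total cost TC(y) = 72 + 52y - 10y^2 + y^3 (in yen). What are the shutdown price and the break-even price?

Shutdown price = ¥27; break-even price = ¥40

Shutdown price = min AVC. AVC = 52 - 10y + y^2, with vertex at y = 5 and minimum ¥27.
ATC = 72/y + 52 - 10y + y^2. Setting dATC/dy = −72/y^2 − 10 + 2y = 0 gives y = 6 (since 2·6^3 − 10·6^2 = 72).
min ATC = 72/6 + 52 − 10·6 + 6^2 = ¥40. That is the break-even price.
Between these two prices the firm operates at a loss; above ¥40 it earns a profit.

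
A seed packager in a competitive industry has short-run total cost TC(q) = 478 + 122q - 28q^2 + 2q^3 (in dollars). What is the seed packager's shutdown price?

$24 per unit

Short-run supply begins at min AVC. From VC = 122q - 28q^2 + 2q^3, AVC = 122 - 28q + 2q^2.
dAVC/dq = -28 + 4q = 0 gives q = 7. min AVC = 122 - 28·7 + 2·7^2 = 24.
The firm shuts down for any P below $24.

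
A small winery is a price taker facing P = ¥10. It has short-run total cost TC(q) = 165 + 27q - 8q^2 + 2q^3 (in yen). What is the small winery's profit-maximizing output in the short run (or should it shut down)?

Variable cost is VC = 27q - 8q^2 + 2q^3, so AVC = VC/q = 27 - 8q + 2q^2 and MC = dTC/dq = 27 - 16q + 6q^2.
AVC is minimized where dAVC/dq = -8 + 4q = 0, at q = 2; min AVC = 27 - 8·2 + 2·2^2 = ¥19.
Since P = ¥10 < min AVC = ¥19, price fails to cover variable cost at any output.
Best response: produce nothing and absorb the ¥165 fixed cost.

Shut down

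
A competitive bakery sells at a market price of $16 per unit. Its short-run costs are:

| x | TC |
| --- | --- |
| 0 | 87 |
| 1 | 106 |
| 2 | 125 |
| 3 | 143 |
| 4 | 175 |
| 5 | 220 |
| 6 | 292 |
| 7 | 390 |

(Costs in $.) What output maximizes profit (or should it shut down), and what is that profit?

x = 0 (shut down); profit = -$87

Tabulate TR − TC: x=0: -87; x=1: -90; x=2: -93; x=3: -95; x=4: -111; x=5: -140; x=6: -196; x=7: -278.
Profit is highest at x = 0. Equivalently, the lowest AVC in the table is 56/3 ≈ $18.67 at x = 3, and P = $16 falls below it — price never covers variable cost, so the firm shuts down and loses only its fixed cost.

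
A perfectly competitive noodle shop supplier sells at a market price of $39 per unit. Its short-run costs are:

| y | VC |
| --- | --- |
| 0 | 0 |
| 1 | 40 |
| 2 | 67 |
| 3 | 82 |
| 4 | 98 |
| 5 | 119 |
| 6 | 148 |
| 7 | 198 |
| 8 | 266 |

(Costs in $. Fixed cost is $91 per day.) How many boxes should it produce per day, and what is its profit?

y = 6; profit = -$5

Profit at each row (π = 39y − TC): y=0: -91; y=1: -92; y=2: -80; y=3: -56; y=4: -33; y=5: -15; y=6: -5; y=7: -16; y=8: -45.
Profit is maximized at y = 6. AVC there is 148/6 = $24.67 ≤ P, so producing beats shutting down (which would give -$91).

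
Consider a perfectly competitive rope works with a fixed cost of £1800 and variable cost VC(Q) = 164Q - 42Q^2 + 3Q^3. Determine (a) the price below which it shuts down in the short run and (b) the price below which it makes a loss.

Shutdown price = £17; break-even price = £224

Shutdown price = min AVC. AVC = 164 - 42Q + 3Q^2, with vertex at Q = 7 and minimum £17.
ATC = 1800/Q + 164 - 42Q + 3Q^2. Setting dATC/dQ = −1800/Q^2 − 42 + 6Q = 0 gives Q = 10 (since 6·10^3 − 42·10^2 = 1800).
min ATC = 1800/10 + 164 − 42·10 + 3·10^2 = £224. That is the break-even price.
Between these two prices the firm operates at a loss; above £224 it earns a profit.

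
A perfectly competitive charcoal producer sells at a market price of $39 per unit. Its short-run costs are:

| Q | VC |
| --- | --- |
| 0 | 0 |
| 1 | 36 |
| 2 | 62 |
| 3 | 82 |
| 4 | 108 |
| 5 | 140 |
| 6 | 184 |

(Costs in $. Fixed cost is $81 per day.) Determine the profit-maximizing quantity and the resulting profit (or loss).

Tabulate TR − TC: Q=0: -81; Q=1: -78; Q=2: -65; Q=3: -46; Q=4: -33; Q=5: -26; Q=6: -31.
Profit is maximized at Q = 5. AVC there is 140/5 = $28 ≤ P, so producing beats shutting down (which would give -$81).

Q = 5; profit = -$26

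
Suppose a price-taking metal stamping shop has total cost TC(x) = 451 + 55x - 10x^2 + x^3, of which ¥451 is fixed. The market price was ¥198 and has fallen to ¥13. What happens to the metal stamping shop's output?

Output falls from 11 to 0 (the firm shuts down)

AVC = 55 - 10x + x^2, minimized at x = 5 where min AVC = ¥30. MC = 55 - 20x + 3x^2.
With P = ¥198 above the shutdown price, P = MC gives x = 11.
At P = ¥13 < min AVC = ¥30, price no longer covers variable cost at any output, so the firm shuts down: x = 0.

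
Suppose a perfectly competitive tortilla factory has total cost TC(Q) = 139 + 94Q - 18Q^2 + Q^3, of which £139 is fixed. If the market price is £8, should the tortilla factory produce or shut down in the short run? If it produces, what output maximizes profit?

From TC, MC = TC'(Q) = 94 - 36Q + 3Q^2 and AVC = VC/Q = 94 - 18Q + Q^2.
AVC is minimized where dAVC/dQ = -18 + 2Q = 0, at Q = 9; min AVC = 94 - 18·9 + 9^2 = £13.
P = £8 lies below min AVC = £13; no output level covers variable cost.
Best response: produce nothing and absorb the £139 fixed cost.

Shut down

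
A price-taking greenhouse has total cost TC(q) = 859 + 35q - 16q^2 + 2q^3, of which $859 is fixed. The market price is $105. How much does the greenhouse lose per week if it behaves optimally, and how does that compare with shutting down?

Profit = -$271 at q = 7

AVC = 35 - 16q + 2q^2; min AVC = $3 at q = 4. Since P = $105 ≥ min AVC, the firm produces.
MC = 35 - 32q + 6q^2. Setting P = MC and taking the root on the rising branch gives q* = 7.
TR = 105·7 = 735. TC = 859 + 147 = 1006. Profit = 735 − 1006 = -$271.
That loss of $271 beats the $859 the firm would lose by shutting down; producing recovers $588 of fixed cost.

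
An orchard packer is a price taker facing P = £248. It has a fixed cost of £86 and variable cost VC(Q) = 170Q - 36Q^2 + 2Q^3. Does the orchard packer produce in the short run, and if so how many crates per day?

Produce at Q = 13

From TC, MC = TC'(Q) = 170 - 72Q + 6Q^2 and AVC = VC/Q = 170 - 36Q + 2Q^2.
AVC is minimized where dAVC/dQ = -36 + 4Q = 0, at Q = 9; min AVC = 170 - 36·9 + 2·9^2 = £8.
P = £248 exceeds min AVC = £8, so the firm stays open.
Set P = MC: 248 = 170 - 72Q + 6Q^2 → -78 - 72Q + 6Q^2 = 0. The roots are Q = -1 and Q = 13; the profit-maximizing output is on the rising part of MC, so Q* = 13.
Check: AVC at Q = 13 is £40 ≤ P, so revenue covers variable cost.
Profit = P·Q − TC = 248·13 − 606 = £2618.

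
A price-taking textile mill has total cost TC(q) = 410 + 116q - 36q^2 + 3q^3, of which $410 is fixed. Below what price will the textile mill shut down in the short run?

$8 per unit

Short-run supply begins at min AVC. From VC = 116q - 36q^2 + 3q^3, AVC = 116 - 36q + 3q^2.
dAVC/dq = -36 + 6q = 0 gives q = 6. min AVC = 116 - 36·6 + 3·6^2 = 8.
So the shutdown price is $8.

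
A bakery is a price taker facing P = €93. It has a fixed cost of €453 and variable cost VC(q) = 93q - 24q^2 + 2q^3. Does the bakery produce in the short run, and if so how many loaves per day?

From TC, MC = TC'(q) = 93 - 48q + 6q^2 and AVC = VC/q = 93 - 24q + 2q^2.
AVC hits its minimum where MC = AVC, at q = 6, giving min AVC = 93 - 24·6 + 2·6^2 = €21.
P = €93 exceeds min AVC = €21, so the firm stays open.
P = MC gives -48q + 6q^2 = 0, with roots 0 and 8. Take the larger (rising MC): q* = 8.
Check: AVC at q = 8 is €29 ≤ P, so revenue covers variable cost.
Profit = P·q − TC = 93·8 − 685 = €59.

Produce at q = 8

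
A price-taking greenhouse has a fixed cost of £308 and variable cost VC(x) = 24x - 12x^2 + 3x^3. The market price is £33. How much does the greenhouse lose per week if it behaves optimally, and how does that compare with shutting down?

AVC = 24 - 12x + 3x^2; min AVC = £12 at x = 2. Since P = £33 ≥ min AVC, the firm produces.
MC = 24 - 24x + 9x^2. Setting P = MC and taking the root on the rising branch gives x* = 3.
TR = 33·3 = 99. TC = 308 + 45 = 353. Profit = 99 − 353 = -£254.
Shutting down would mean losing the fixed cost of £308, so operating at a loss of £254 is better by £54.

Profit = -£254 at x = 3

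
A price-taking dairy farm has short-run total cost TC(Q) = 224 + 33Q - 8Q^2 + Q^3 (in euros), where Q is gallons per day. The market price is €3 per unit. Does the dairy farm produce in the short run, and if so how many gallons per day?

Shut down

From TC, MC = TC'(Q) = 33 - 16Q + 3Q^2 and AVC = VC/Q = 33 - 8Q + Q^2.
AVC is minimized where dAVC/dQ = -8 + 2Q = 0, at Q = 4; min AVC = 33 - 8·4 + 4^2 = €17.
With P < min AVC (€3 < €17), every unit sold adds to the loss.
The firm minimizes its loss by shutting down and losing only its fixed cost of €224.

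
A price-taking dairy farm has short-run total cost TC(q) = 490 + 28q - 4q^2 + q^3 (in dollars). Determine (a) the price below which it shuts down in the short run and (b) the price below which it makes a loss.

AVC = 28 - 4q + q^2; minimized at q = 2, giving min AVC = $24. That is the shutdown price.
ATC = 490/q + 28 - 4q + q^2. Setting dATC/dq = −490/q^2 − 4 + 2q = 0 gives q = 7 (since 2·7^3 − 4·7^2 = 490).
min ATC = 490/7 + 28 − 4·7 + 7^2 = $119. That is the break-even price.
For $24 ≤ P < $119 the firm produces at a loss; below $24 it shuts down.

Shutdown price = $24; break-even price = $119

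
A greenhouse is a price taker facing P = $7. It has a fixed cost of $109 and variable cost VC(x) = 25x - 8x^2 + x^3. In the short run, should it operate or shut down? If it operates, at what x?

Strip out fixed cost: VC = 25x - 8x^2 + x^3. Then AVC = 25 - 8x + x^2 and MC = 25 - 16x + 3x^2.
AVC hits its minimum where MC = AVC, at x = 4, giving min AVC = 25 - 8·4 + 4^2 = $9.
Since P = $7 < min AVC = $9, price fails to cover variable cost at any output.
Best response: produce nothing and absorb the $109 fixed cost.

Shut down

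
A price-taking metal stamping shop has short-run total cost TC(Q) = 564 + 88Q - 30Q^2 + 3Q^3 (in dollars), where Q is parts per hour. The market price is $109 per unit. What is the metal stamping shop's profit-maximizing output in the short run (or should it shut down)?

Produce at Q = 7

Variable cost is VC = 88Q - 30Q^2 + 3Q^3, so AVC = VC/Q = 88 - 30Q + 3Q^2 and MC = dTC/dQ = 88 - 60Q + 9Q^2.
AVC is minimized where dAVC/dQ = -30 + 6Q = 0, at Q = 5; min AVC = 88 - 30·5 + 3·5^2 = $13.
Since P = $109 ≥ min AVC = $13, price covers variable cost and the firm should produce.
Solving P = MC: -21 - 60Q + 9Q^2 = 0 ⇒ Q = -1/3 or 7. On the upward-sloping branch, Q* = 7.
Check: AVC at Q = 7 is $25 ≤ P, so revenue covers variable cost.
Profit = P·Q − TC = 109·7 − 739 = $24.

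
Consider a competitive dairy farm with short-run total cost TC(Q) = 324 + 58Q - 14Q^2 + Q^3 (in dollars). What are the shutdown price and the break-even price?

AVC = 58 - 14Q + Q^2; minimized at Q = 7, giving min AVC = $9. That is the shutdown price.
ATC = 324/Q + 58 - 14Q + Q^2. Setting dATC/dQ = −324/Q^2 − 14 + 2Q = 0 gives Q = 9 (since 2·9^3 − 14·9^2 = 324).
min ATC = 324/9 + 58 − 14·9 + 9^2 = $49. That is the break-even price.
For $9 ≤ P < $49 the firm produces at a loss; below $9 it shuts down.

Shutdown price = $9; break-even price = $49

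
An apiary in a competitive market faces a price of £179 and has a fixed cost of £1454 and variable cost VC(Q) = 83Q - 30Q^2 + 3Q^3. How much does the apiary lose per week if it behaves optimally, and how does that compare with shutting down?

AVC = 83 - 30Q + 3Q^2; min AVC = £8 at Q = 5. Since P = £179 ≥ min AVC, the firm produces.
With MC = 83 - 60Q + 9Q^2, P = MC on the upward-sloping part at Q* = 8.
TR = 179·8 = 1432. TC = 1454 + 280 = 1734. Profit = 1432 − 1734 = -£302.
By producing, the firm covers all variable cost plus £1152 of fixed cost; shutting down would lose the full £1454.

Profit = -£302 at Q = 8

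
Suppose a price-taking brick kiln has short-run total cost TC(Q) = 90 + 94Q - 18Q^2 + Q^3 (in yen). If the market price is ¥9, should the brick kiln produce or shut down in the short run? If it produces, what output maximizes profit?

Variable cost is VC = 94Q - 18Q^2 + Q^3, so AVC = VC/Q = 94 - 18Q + Q^2 and MC = dTC/dQ = 94 - 36Q + 3Q^2.
AVC is minimized where dAVC/dQ = -18 + 2Q = 0, at Q = 9; min AVC = 94 - 18·9 + 9^2 = ¥13.
Since P = ¥9 < min AVC = ¥13, price fails to cover variable cost at any output.
Shutting down limits the loss to fixed cost, ¥90.

Shut down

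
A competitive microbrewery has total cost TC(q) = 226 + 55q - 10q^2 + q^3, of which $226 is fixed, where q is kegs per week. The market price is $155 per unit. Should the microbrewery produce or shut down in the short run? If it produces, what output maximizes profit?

Produce at q = 10

Variable cost is VC = 55q - 10q^2 + q^3, so AVC = VC/q = 55 - 10q + q^2 and MC = dTC/dq = 55 - 20q + 3q^2.
The AVC parabola has its vertex at q = 10/2 = 5, where AVC = 55 - 10·5 + 5^2 = $30.
P = $155 exceeds min AVC = $30, so the firm stays open.
Solving P = MC: -100 - 20q + 3q^2 = 0 ⇒ q = -10/3 or 10. On the upward-sloping branch, q* = 10.
Check: AVC at q = 10 is $55 ≤ P, so revenue covers variable cost.
Profit = P·q − TC = 155·10 − 776 = $774.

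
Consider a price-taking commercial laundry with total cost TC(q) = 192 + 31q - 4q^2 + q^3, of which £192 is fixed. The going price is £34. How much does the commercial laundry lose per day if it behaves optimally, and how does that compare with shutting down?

Profit = -£174 at q = 3

AVC = 31 - 4q + q^2; min AVC = £27 at q = 2. Since P = £34 ≥ min AVC, the firm produces.
MC = 31 - 8q + 3q^2. Setting P = MC and taking the root on the rising branch gives q* = 3.
TR = 34·3 = 102. TC = 192 + 84 = 276. Profit = 102 − 276 = -£174.
By producing, the firm covers all variable cost plus £18 of fixed cost; shutting down would lose the full £192.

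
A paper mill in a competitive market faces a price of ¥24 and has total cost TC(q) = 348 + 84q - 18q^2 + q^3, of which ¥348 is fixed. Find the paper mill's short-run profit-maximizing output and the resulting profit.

Profit = -¥148 at q = 10

AVC = 84 - 18q + q^2 has its minimum ¥3 at q = 9; price ¥24 clears that bar, so the firm operates.
MC = 84 - 36q + 3q^2. Setting P = MC and taking the root on the rising branch gives q* = 10.
TR = 24·10 = 240. TC = 348 + 40 = 388. Profit = 240 − 388 = -¥148.
That loss of ¥148 beats the ¥348 the firm would lose by shutting down; producing recovers ¥200 of fixed cost.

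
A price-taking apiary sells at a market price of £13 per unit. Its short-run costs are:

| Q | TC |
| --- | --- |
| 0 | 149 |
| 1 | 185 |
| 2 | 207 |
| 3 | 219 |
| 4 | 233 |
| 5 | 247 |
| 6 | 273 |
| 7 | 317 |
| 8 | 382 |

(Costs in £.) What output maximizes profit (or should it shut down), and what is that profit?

Q = 0 (shut down); profit = -£149

Profit at each row (π = 13Q − TC): Q=0: -149; Q=1: -172; Q=2: -181; Q=3: -180; Q=4: -181; Q=5: -182; Q=6: -195; Q=7: -226; Q=8: -278.
Profit is highest at Q = 0. Equivalently, the lowest AVC in the table is 98/5 ≈ £19.60 at Q = 5, and P = £13 falls below it — price never covers variable cost, so the firm shuts down and loses only its fixed cost.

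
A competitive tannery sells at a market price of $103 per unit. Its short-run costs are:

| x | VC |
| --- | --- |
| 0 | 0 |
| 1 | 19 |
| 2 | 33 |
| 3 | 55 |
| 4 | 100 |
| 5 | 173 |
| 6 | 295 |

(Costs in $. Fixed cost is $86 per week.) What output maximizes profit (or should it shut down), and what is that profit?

x = 5; profit = $256

Profit at each row (π = 103x − TC): x=0: -86; x=1: -2; x=2: 87; x=3: 168; x=4: 226; x=5: 256; x=6: 237.
Profit is maximized at x = 5. AVC there is 173/5 = $34.60 ≤ P, so producing beats shutting down (which would give -$86).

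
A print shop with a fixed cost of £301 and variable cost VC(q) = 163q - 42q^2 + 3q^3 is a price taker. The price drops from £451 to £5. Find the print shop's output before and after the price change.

Output falls from 12 to 0 (the firm shuts down)

AVC = 163 - 42q + 3q^2, minimized at q = 7 where min AVC = £16. MC = 163 - 84q + 9q^2.
With P = £451 above the shutdown price, P = MC gives q = 12.
At P = £5 < min AVC = £16, price no longer covers variable cost at any output, so the firm shuts down: q = 0.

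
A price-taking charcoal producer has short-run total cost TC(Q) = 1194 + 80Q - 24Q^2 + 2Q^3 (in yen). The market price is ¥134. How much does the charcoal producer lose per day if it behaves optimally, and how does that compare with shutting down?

Profit = -¥222 at Q = 9

AVC = 80 - 24Q + 2Q^2; min AVC = ¥8 at Q = 6. Since P = ¥134 ≥ min AVC, the firm produces.
MC = 80 - 48Q + 6Q^2. Setting P = MC and taking the root on the rising branch gives Q* = 9.
TR = 134·9 = 1206. TC = 1194 + 234 = 1428. Profit = 1206 − 1428 = -¥222.
By producing, the firm covers all variable cost plus ¥972 of fixed cost; shutting down would lose the full ¥1194.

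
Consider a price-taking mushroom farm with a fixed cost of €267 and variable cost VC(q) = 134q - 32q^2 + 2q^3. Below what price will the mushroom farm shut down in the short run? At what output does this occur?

€6 per unit, at q = 8

The firm shuts down when price falls below the minimum of average variable cost. AVC = VC/q = 134 - 32q + 2q^2.
At the minimum of AVC, MC = AVC. MC = 134 - 64q + 6q^2; setting MC = AVC gives 4q^2 - 32q = 0, so q = 8. min AVC = 6.
So the shutdown price is €6.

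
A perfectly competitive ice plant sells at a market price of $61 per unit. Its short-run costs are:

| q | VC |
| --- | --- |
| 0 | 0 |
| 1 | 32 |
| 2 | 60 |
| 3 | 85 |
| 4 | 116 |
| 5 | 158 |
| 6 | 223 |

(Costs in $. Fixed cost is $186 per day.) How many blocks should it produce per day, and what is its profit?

Profit at each row (π = 61q − TC): q=0: -186; q=1: -157; q=2: -124; q=3: -88; q=4: -58; q=5: -39; q=6: -43.
Profit is maximized at q = 5. AVC there is 158/5 = $31.60 ≤ P, so producing beats shutting down (which would give -$186).

q = 5; profit = -$39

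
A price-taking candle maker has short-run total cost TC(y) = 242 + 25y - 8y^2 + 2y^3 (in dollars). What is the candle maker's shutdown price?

$17 per unit

The firm shuts down when price falls below the minimum of average variable cost. AVC = VC/y = 25 - 8y + 2y^2.
At the minimum of AVC, MC = AVC. MC = 25 - 16y + 6y^2; setting MC = AVC gives 4y^2 - 8y = 0, so y = 2. min AVC = 17.
So the shutdown price is $17.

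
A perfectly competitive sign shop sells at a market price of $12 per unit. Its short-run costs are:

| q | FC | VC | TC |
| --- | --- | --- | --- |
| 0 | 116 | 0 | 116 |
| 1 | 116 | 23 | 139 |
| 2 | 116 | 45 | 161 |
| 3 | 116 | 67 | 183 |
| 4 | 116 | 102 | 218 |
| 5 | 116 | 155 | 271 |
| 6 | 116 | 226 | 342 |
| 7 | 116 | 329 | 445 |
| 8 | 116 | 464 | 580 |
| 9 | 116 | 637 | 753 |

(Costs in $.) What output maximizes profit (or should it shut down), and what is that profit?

Tabulate TR − TC: q=0: -116; q=1: -127; q=2: -137; q=3: -147; q=4: -170; q=5: -211; q=6: -270; q=7: -361; q=8: -484; q=9: -645.
Profit is highest at q = 0. Equivalently, the lowest AVC in the table is 67/3 ≈ $22.33 at q = 3, and P = $12 falls below it — price never covers variable cost, so the firm shuts down and loses only its fixed cost.

q = 0 (shut down); profit = -$116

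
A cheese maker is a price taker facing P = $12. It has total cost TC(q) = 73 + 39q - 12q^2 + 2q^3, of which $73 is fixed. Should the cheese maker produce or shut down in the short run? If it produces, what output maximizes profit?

Strip out fixed cost: VC = 39q - 12q^2 + 2q^3. Then AVC = 39 - 12q + 2q^2 and MC = 39 - 24q + 6q^2.
AVC hits its minimum where MC = AVC, at q = 3, giving min AVC = 39 - 12·3 + 2·3^2 = $21.
P = $12 lies below min AVC = $21; no output level covers variable cost.
Best response: produce nothing and absorb the $73 fixed cost.

Shut down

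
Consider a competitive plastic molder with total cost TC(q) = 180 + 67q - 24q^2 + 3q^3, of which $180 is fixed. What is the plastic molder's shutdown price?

The shutdown price is the minimum of AVC. VC = 67q - 24q^2 + 3q^3, so AVC = 67 - 24q + 3q^2.
At the minimum of AVC, MC = AVC. MC = 67 - 48q + 9q^2; setting MC = AVC gives 6q^2 - 24q = 0, so q = 4. min AVC = 19.
So the shutdown price is $19.

$19 per unit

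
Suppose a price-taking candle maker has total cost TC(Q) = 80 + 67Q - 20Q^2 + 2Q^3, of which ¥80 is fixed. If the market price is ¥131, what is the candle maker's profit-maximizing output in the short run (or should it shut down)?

Produce at Q = 8

Variable cost is VC = 67Q - 20Q^2 + 2Q^3, so AVC = VC/Q = 67 - 20Q + 2Q^2 and MC = dTC/dQ = 67 - 40Q + 6Q^2.
AVC is minimized where dAVC/dQ = -20 + 4Q = 0, at Q = 5; min AVC = 67 - 20·5 + 2·5^2 = ¥17.
P = ¥131 exceeds min AVC = ¥17, so the firm stays open.
Solving P = MC: -64 - 40Q + 6Q^2 = 0 ⇒ Q = -4/3 or 8. On the upward-sloping branch, Q* = 8.
Check: AVC at Q = 8 is ¥35 ≤ P, so revenue covers variable cost.
Profit = P·Q − TC = 131·8 − 360 = ¥688.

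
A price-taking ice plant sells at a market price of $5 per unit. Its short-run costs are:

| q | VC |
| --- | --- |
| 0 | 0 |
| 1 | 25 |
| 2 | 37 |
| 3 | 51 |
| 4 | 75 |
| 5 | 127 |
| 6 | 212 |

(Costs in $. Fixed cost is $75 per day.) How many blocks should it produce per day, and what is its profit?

q = 0 (shut down); profit = -$75

Tabulate TR − TC: q=0: -75; q=1: -95; q=2: -102; q=3: -111; q=4: -130; q=5: -177; q=6: -257.
Profit is highest at q = 0. Equivalently, the lowest AVC in the table is 51/3 ≈ $17 at q = 3, and P = $5 falls below it — price never covers variable cost, so the firm shuts down and loses only its fixed cost.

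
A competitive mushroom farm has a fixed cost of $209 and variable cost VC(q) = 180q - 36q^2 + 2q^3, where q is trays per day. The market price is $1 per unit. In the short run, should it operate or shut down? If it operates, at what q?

Variable cost is VC = 180q - 36q^2 + 2q^3, so AVC = VC/q = 180 - 36q + 2q^2 and MC = dTC/dq = 180 - 72q + 6q^2.
The AVC parabola has its vertex at q = 36/4 = 9, where AVC = 180 - 36·9 + 2·9^2 = $18.
P = $1 lies below min AVC = $18; no output level covers variable cost.
Best response: produce nothing and absorb the $209 fixed cost.

Shut down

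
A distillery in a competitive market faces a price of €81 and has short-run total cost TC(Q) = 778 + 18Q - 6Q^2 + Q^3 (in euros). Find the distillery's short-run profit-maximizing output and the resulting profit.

AVC = 18 - 6Q + Q^2; min AVC = €9 at Q = 3. Since P = €81 ≥ min AVC, the firm produces.
MC = 18 - 12Q + 3Q^2. Setting P = MC and taking the root on the rising branch gives Q* = 7.
TR = 81·7 = 567. TC = 778 + 175 = 953. Profit = 567 − 953 = -€386.
By producing, the firm covers all variable cost plus €392 of fixed cost; shutting down would lose the full €778.

Profit = -€386 at Q = 7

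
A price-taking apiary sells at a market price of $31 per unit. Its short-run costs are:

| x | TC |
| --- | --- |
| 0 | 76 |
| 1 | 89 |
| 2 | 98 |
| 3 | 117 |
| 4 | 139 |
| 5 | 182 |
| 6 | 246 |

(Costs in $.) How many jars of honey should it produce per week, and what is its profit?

Tabulate TR − TC: x=0: -76; x=1: -58; x=2: -36; x=3: -24; x=4: -15; x=5: -27; x=6: -60.
Profit is maximized at x = 4. AVC there is 63/4 = $15.75 ≤ P, so producing beats shutting down (which would give -$76).

x = 4; profit = -$15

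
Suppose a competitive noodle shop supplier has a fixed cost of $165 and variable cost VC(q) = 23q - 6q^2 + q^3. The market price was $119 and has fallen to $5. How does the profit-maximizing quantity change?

AVC = 23 - 6q + q^2, minimized at q = 3 where min AVC = $14. MC = 23 - 12q + 3q^2.
With P = $119 above the shutdown price, P = MC gives q = 8.
At P = $5 < min AVC = $14, price no longer covers variable cost at any output, so the firm shuts down: q = 0.

Output falls from 8 to 0 (the firm shuts down)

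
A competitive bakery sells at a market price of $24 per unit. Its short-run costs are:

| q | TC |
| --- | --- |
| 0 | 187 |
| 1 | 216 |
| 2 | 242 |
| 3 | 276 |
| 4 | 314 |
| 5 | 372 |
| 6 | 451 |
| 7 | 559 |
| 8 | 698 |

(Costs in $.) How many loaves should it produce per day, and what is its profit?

q = 0 (shut down); profit = -$187

Tabulate TR − TC: q=0: -187; q=1: -192; q=2: -194; q=3: -204; q=4: -218; q=5: -252; q=6: -307; q=7: -391; q=8: -506.
Profit is highest at q = 0. Equivalently, the lowest AVC in the table is 55/2 ≈ $27.50 at q = 2, and P = $24 falls below it — price never covers variable cost, so the firm shuts down and loses only its fixed cost.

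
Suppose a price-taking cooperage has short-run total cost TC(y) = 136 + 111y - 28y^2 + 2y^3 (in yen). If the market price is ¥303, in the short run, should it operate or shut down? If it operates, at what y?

Produce at y = 12

Strip out fixed cost: VC = 111y - 28y^2 + 2y^3. Then AVC = 111 - 28y + 2y^2 and MC = 111 - 56y + 6y^2.
The AVC parabola has its vertex at y = 28/4 = 7, where AVC = 111 - 28·7 + 2·7^2 = ¥13.
P = ¥303 exceeds min AVC = ¥13, so the firm stays open.
Set P = MC: 303 = 111 - 56y + 6y^2 → -192 - 56y + 6y^2 = 0. The roots are y = -8/3 and y = 12; the profit-maximizing output is on the rising part of MC, so y* = 12.
Check: AVC at y = 12 is ¥63 ≤ P, so revenue covers variable cost.
Profit = P·y − TC = 303·12 − 892 = ¥2744.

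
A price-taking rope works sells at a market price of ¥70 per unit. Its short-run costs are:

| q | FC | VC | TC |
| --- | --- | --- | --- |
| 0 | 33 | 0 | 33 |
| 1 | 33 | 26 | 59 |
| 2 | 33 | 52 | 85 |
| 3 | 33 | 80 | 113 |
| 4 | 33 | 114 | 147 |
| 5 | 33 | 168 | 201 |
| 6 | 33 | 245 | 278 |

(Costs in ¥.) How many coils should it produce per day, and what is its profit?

q = 5; profit = ¥149

Compute π = P·q − TC at each output: q=0: -33; q=1: 11; q=2: 55; q=3: 97; q=4: 133; q=5: 149; q=6: 142.
Profit is maximized at q = 5. AVC there is 168/5 = ¥33.60 ≤ P, so producing beats shutting down (which would give -¥33).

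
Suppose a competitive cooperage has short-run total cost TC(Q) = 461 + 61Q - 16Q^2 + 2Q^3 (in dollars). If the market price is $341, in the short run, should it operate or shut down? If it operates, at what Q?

From TC, MC = TC'(Q) = 61 - 32Q + 6Q^2 and AVC = VC/Q = 61 - 16Q + 2Q^2.
AVC is minimized where dAVC/dQ = -16 + 4Q = 0, at Q = 4; min AVC = 61 - 16·4 + 2·4^2 = $29.
Because $341 ≥ $29, revenue can cover variable cost; the firm operates.
Solving P = MC: -280 - 32Q + 6Q^2 = 0 ⇒ Q = -14/3 or 10. On the upward-sloping branch, Q* = 10.
Check: AVC at Q = 10 is $101 ≤ P, so revenue covers variable cost.
Profit = P·Q − TC = 341·10 − 1471 = $1939.

Produce at Q = 10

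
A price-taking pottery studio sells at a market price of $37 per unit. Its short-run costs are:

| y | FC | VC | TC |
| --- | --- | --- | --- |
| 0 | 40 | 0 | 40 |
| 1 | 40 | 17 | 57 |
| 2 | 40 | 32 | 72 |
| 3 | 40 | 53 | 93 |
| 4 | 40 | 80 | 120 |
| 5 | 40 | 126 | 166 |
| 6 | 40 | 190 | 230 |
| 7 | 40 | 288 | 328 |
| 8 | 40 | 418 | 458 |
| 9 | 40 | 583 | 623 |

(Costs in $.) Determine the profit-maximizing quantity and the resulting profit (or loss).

y = 4; profit = $28

Profit at each row (π = 37y − TC): y=0: -40; y=1: -20; y=2: 2; y=3: 18; y=4: 28; y=5: 19; y=6: -8; y=7: -69; y=8: -162; y=9: -290.
Profit is maximized at y = 4. AVC there is 80/4 = $20 ≤ P, so producing beats shutting down (which would give -$40).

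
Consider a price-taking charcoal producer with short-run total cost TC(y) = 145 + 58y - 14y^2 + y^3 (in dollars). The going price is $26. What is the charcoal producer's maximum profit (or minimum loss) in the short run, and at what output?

AVC = 58 - 14y + y^2; min AVC = $9 at y = 7. Since P = $26 ≥ min AVC, the firm produces.
MC = 58 - 28y + 3y^2. Setting P = MC and taking the root on the rising branch gives y* = 8.
TR = 26·8 = 208. TC = 145 + 80 = 225. Profit = 208 − 225 = -$17.
By producing, the firm covers all variable cost plus $128 of fixed cost; shutting down would lose the full $145.

Profit = -$17 at y = 8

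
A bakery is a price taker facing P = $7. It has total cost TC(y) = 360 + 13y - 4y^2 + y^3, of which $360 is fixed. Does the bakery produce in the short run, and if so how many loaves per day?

Shut down

From TC, MC = TC'(y) = 13 - 8y + 3y^2 and AVC = VC/y = 13 - 4y + y^2.
The AVC parabola has its vertex at y = 4/2 = 2, where AVC = 13 - 4·2 + 2^2 = $9.
Since P = $7 < min AVC = $9, price fails to cover variable cost at any output.
The firm minimizes its loss by shutting down and losing only its fixed cost of $360.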